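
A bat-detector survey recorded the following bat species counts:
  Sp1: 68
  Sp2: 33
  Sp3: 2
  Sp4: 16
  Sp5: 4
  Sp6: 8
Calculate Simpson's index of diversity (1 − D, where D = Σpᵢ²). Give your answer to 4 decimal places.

0.6473

Total N = 68+33+2+16+4+8 = 131, so the proportions are 0.519084, 0.251908, 0.015267, 0.122137, 0.030534, 0.061069 (working shown to 6 dp, full precision carried).
D = 0.519084² + 0.251908² + 0.015267² + 0.122137² + 0.030534² + 0.061069² = 0.269448 + 0.063458 + 0.000233 + 0.014918 + 0.000932 + 0.003729 = 0.352718.
So 1 − D = 0.647282, i.e. 0.6473 to 4 decimal places.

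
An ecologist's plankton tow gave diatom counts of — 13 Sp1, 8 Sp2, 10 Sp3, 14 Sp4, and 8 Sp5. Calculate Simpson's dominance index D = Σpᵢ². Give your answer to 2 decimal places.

Total N = 13+8+10+14+8 = 53, so the proportions are 0.2453, 0.1509, 0.1887, 0.2642, 0.1509 (working shown to 4 dp, full precision carried).
D = 0.2453² + 0.1509² + 0.1887² + 0.2642² + 0.1509² = 0.0602 + 0.0228 + 0.0356 + 0.0698 + 0.0228 = 0.2111.
To 2 decimal places, D = 0.21.

0.21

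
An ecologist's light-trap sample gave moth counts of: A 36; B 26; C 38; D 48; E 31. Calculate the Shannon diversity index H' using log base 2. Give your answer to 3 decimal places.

2.292

Total N = 36+26+38+48+31 = 179, so the proportions are 0.20112, 0.14525, 0.21229, 0.26816, 0.17318 (working shown to 5 dp, full precision carried).
Each pᵢ log₂ pᵢ term: 0.20112×(-2.31389)=-0.46536, 0.14525×(-2.78338)=-0.40429, 0.21229×(-2.23589)=-0.47466, 0.26816×(-1.89885)=-0.50919, 0.17318×(-2.52962)=-0.43809.
Sum = -2.29159, so H' = 2.292.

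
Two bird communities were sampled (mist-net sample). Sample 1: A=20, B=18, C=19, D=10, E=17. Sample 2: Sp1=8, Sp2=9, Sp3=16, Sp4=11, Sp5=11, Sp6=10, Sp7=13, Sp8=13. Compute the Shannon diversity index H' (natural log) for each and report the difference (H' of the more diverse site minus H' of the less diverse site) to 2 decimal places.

0.47

Sample 1: N=84, proportions 0.2381, 0.2143, 0.2262, 0.119, 0.2024, giving H' = 1.5847 (working shown to 4 dp, full precision carried).
Sample 2: N=91, proportions 0.0879, 0.0989, 0.1758, 0.1209, 0.1209, 0.1099, 0.1429, 0.1429, giving H' = 2.0577.
Difference = |1.5847 − 2.0577| = 0.4730, i.e. 0.47 to 2 decimal places.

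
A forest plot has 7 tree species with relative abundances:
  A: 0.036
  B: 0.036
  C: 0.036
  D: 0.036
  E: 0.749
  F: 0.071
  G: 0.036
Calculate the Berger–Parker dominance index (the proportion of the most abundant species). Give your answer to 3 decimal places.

The largest proportion is 0.749, i.e. d = 0.749 to 3 decimal places.

0.749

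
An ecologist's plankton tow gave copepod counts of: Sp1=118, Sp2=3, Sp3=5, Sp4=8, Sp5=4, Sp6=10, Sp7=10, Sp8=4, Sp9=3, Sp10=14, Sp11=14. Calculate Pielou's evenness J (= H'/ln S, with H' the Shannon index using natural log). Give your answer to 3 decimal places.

0.628

Total N = 118+3+5+8+4+10+10+4+3+14+14 = 193, so the proportions are 0.6114, 0.01554, 0.02591, 0.04145, 0.02073, 0.05181, 0.05181, 0.02073, 0.01554, 0.07254, 0.07254 (working shown to 5 dp, full precision carried).
H' = −Σ pᵢ ln pᵢ = −((-0.30081) + (-0.06473) + (-0.09464) + (-0.13195) + (-0.08034) + (-0.15337) + (-0.15337) + (-0.08034) + (-0.06473) + (-0.19032) + (-0.19032)) = 1.50491.
With S = 11 species, ln S = 2.39790, so J = 1.50491/2.39790 = 0.62760, i.e. 0.628 to 3 decimal places.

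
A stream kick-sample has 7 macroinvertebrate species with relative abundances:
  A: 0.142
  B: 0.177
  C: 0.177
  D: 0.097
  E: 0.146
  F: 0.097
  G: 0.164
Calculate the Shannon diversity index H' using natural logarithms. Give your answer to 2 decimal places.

Each pᵢ ln pᵢ term (working shown to 4 dp, full precision carried): 0.142×(-1.9519)=-0.2772, 0.177×(-1.7316)=-0.3065, 0.177×(-1.7316)=-0.3065, 0.097×(-2.3330)=-0.2263, 0.146×(-1.9241)=-0.2809, 0.097×(-2.3330)=-0.2263, 0.164×(-1.8079)=-0.2965.
Sum = -1.9202, so H' = 1.92.

1.92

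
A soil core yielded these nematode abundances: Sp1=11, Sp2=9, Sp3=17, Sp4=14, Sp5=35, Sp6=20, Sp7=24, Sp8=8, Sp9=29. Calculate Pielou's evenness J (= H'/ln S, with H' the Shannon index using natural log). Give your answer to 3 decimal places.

Total N = 11+9+17+14+35+20+24+8+29 = 167, so the proportions are 0.06587, 0.05389, 0.1018, 0.08383, 0.20958, 0.11976, 0.14371, 0.0479, 0.17365 (working shown to 5 dp, full precision carried).
H' = −Σ pᵢ ln pᵢ = −((-0.17917) + (-0.15741) + (-0.23258) + (-0.20782) + (-0.32750) + (-0.25416) + (-0.27879) + (-0.14556) + (-0.30401)) = 2.08700.
With S = 9 species, ln S = 2.19722, so J = 2.08700/2.19722 = 0.94984, i.e. 0.950 to 3 decimal places.

0.950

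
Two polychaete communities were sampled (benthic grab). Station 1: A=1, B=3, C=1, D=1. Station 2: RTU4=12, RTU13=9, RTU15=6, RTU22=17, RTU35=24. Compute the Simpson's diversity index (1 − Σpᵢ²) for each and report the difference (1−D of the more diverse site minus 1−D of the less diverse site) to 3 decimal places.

Station 1: N=6, proportions 0.16667, 0.5, 0.16667, 0.16667, giving 1−D = 0.66667 (working shown to 5 dp, full precision carried).
Station 2: N=68, proportions 0.17647, 0.13235, 0.08824, 0.25, 0.35294, giving 1−D = 0.75649.
Difference = |0.66667 − 0.75649| = 0.08982, i.e. 0.090 to 3 decimal places.

0.090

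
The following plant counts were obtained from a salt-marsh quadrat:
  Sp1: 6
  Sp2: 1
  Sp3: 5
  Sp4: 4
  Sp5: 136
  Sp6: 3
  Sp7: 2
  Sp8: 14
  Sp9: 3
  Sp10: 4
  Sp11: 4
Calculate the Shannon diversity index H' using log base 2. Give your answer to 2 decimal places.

Total N = 6+1+5+4+136+3+2+14+3+4+4 = 182, so the proportions are 0.033, 0.0055, 0.0275, 0.022, 0.7473, 0.0165, 0.011, 0.0769, 0.0165, 0.022, 0.022 (working shown to 4 dp, full precision carried).
Each pᵢ log₂ pᵢ term: 0.033×(-4.9228)=-0.1623, 0.0055×(-7.5078)=-0.0413, 0.0275×(-5.1859)=-0.1425, 0.022×(-5.5078)=-0.1211, 0.7473×(-0.4203)=-0.3141, 0.0165×(-5.9228)=-0.0976, 0.011×(-6.5078)=-0.0715, 0.0769×(-3.7004)=-0.2846, 0.0165×(-5.9228)=-0.0976, 0.022×(-5.5078)=-0.1211, 0.022×(-5.5078)=-0.1211.
Sum = -1.5747, so H' = 1.57.

1.57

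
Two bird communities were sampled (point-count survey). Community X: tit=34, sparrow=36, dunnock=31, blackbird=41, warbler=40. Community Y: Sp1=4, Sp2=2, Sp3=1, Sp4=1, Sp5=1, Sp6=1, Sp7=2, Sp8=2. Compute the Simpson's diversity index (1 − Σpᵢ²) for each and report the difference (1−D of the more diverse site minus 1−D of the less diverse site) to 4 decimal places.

Community X: N=182, proportions 0.186813, 0.197802, 0.17033, 0.225275, 0.21978, giving 1−D = 0.797911 (working shown to 6 dp, full precision carried).
Community Y: N=14, proportions 0.285714, 0.142857, 0.071429, 0.071429, 0.071429, 0.071429, 0.142857, 0.142857, giving 1−D = 0.836735.
Difference = |0.797911 − 0.836735| = 0.038824, i.e. 0.0388 to 4 decimal places.

0.0388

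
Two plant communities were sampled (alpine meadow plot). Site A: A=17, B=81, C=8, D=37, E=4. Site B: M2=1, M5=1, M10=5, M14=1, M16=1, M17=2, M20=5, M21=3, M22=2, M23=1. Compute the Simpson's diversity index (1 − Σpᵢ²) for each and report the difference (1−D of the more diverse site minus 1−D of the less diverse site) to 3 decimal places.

0.235

Site A: N=147, proportions 0.11565, 0.55102, 0.05442, 0.2517, 0.02721, giving 1−D = 0.61595 (working shown to 5 dp, full precision carried).
Site B: N=22, proportions 0.04545, 0.04545, 0.22727, 0.04545, 0.04545, 0.09091, 0.22727, 0.13636, 0.09091, 0.04545, giving 1−D = 0.85124.
Difference = |0.61595 − 0.85124| = 0.23529, i.e. 0.235 to 3 decimal places.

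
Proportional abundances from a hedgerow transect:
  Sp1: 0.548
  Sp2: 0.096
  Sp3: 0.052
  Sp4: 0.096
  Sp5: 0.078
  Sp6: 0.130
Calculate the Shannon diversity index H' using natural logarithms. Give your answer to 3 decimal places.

Each pᵢ ln pᵢ term (working shown to 6 dp, full precision carried): 0.548×(-0.601480)=-0.329611, 0.096×(-2.343407)=-0.224967, 0.052×(-2.956512)=-0.153739, 0.096×(-2.343407)=-0.224967, 0.078×(-2.551046)=-0.198982, 0.13×(-2.040221)=-0.265229.
Sum = -1.397494, so H' = 1.397.

1.397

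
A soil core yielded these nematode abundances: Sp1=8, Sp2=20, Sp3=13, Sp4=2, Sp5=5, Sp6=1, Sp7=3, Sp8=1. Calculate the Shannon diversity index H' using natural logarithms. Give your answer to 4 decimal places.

Total N = 8+20+13+2+5+1+3+1 = 53, so the proportions are 0.150943, 0.377358, 0.245283, 0.037736, 0.09434, 0.018868, 0.056604, 0.018868 (working shown to 6 dp, full precision carried).
Each pᵢ ln pᵢ term: 0.150943×(-1.890850)=-0.285411, 0.377358×(-0.974560)=-0.367758, 0.245283×(-1.405343)=-0.344707, 0.037736×(-3.277145)=-0.123666, 0.09434×(-2.360854)=-0.222722, 0.018868×(-3.970292)=-0.074911, 0.056604×(-2.871680)=-0.162548, 0.018868×(-3.970292)=-0.074911.
Sum = -1.656635, so H' = 1.6566.

1.6566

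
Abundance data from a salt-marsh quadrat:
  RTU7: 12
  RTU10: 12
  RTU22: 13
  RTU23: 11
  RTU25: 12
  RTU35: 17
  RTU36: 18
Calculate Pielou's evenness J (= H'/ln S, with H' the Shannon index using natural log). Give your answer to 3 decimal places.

Total N = 12+12+13+11+12+17+18 = 95, so the proportions are 0.12632, 0.12632, 0.13684, 0.11579, 0.12632, 0.17895, 0.18947 (working shown to 5 dp, full precision carried).
H' = −Σ pᵢ ln pᵢ = −((-0.26134) + (-0.26134) + (-0.27217) + (-0.24964) + (-0.26134) + (-0.30791) + (-0.31519)) = 1.92894.
With S = 7 species, ln S = 1.94591, so J = 1.92894/1.94591 = 0.99128, i.e. 0.991 to 3 decimal places.

0.991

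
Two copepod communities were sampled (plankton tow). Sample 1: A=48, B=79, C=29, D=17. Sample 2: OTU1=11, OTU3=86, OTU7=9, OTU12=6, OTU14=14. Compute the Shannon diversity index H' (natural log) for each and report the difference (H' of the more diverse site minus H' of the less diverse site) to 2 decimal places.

Sample 1: N=173, proportions 0.27746, 0.45665, 0.16763, 0.09827, giving H' = 1.24104 (working shown to 5 dp, full precision carried).
Sample 2: N=126, proportions 0.0873, 0.68254, 0.07143, 0.04762, 0.11111, giving H' = 1.05118.
Difference = |1.24104 − 1.05118| = 0.18986, i.e. 0.19 to 2 decimal places.

0.19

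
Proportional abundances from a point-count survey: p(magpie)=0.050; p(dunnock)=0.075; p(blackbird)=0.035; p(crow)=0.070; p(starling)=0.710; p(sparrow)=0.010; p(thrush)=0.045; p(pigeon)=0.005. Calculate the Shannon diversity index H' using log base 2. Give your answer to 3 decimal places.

Each pᵢ log₂ pᵢ term (working shown to 5 dp, full precision carried): 0.05×(-4.32193)=-0.21610, 0.075×(-3.73697)=-0.28027, 0.035×(-4.83650)=-0.16928, 0.07×(-3.83650)=-0.26856, 0.71×(-0.49411)=-0.35082, 0.01×(-6.64386)=-0.06644, 0.045×(-4.47393)=-0.20133, 0.005×(-7.64386)=-0.03822.
Sum = -1.59100, so H' = 1.591.

1.591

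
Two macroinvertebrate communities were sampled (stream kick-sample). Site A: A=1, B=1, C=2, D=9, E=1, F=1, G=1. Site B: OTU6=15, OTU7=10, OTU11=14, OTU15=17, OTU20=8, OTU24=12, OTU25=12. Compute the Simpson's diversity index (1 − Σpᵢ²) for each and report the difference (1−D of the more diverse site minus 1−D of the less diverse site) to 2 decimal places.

0.20

Site A: N=16, proportions 0.0625, 0.0625, 0.125, 0.5625, 0.0625, 0.0625, 0.0625, giving 1−D = 0.6484 (working shown to 4 dp, full precision carried).
Site B: N=88, proportions 0.1705, 0.1136, 0.1591, 0.1932, 0.0909, 0.1364, 0.1364, giving 1−D = 0.8499.
Difference = |0.6484 − 0.8499| = 0.2015, i.e. 0.20 to 2 decimal places.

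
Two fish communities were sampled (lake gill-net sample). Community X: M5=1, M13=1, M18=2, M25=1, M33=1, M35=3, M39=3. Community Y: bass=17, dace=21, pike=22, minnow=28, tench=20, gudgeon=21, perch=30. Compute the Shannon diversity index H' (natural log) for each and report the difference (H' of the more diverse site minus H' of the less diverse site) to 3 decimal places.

Community X: N=12, proportions 0.08333, 0.08333, 0.16667, 0.08333, 0.08333, 0.25, 0.25, giving H' = 1.82008 (working shown to 5 dp, full precision carried).
Community Y: N=159, proportions 0.10692, 0.13208, 0.13836, 0.1761, 0.12579, 0.13208, 0.18868, giving H' = 1.92872.
Difference = |1.82008 − 1.92872| = 0.10864, i.e. 0.109 to 3 decimal places.

0.109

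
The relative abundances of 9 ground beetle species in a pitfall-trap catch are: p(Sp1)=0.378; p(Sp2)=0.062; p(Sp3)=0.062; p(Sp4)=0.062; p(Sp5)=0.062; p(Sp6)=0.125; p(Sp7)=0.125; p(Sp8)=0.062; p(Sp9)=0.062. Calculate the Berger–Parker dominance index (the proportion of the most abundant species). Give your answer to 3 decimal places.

0.378

The largest proportion is 0.378, i.e. d = 0.378 to 3 decimal places.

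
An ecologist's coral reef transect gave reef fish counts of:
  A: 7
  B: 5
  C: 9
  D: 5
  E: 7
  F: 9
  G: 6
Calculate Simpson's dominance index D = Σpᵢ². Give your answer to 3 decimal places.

0.150

Total N = 7+5+9+5+7+9+6 = 48, so the proportions are 0.14583, 0.10417, 0.1875, 0.10417, 0.14583, 0.1875, 0.125 (working shown to 5 dp, full precision carried).
D = 0.14583² + 0.10417² + 0.1875² + 0.10417² + 0.14583² + 0.1875² + 0.125² = 0.02127 + 0.01085 + 0.03516 + 0.01085 + 0.02127 + 0.03516 + 0.01562 = 0.15017.
To 3 decimal places, D = 0.150.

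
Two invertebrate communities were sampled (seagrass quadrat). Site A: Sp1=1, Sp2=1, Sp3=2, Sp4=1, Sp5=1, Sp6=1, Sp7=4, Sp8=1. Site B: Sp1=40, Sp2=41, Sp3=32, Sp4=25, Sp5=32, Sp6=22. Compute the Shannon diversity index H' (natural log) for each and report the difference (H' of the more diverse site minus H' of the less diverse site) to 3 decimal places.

0.140

Site A: N=12, proportions 0.08333, 0.08333, 0.16667, 0.08333, 0.08333, 0.08333, 0.33333, 0.08333, giving H' = 1.90728 (working shown to 5 dp, full precision carried).
Site B: N=192, proportions 0.20833, 0.21354, 0.16667, 0.13021, 0.16667, 0.11458, giving H' = 1.76742.
Difference = |1.90728 − 1.76742| = 0.13986, i.e. 0.140 to 3 decimal places.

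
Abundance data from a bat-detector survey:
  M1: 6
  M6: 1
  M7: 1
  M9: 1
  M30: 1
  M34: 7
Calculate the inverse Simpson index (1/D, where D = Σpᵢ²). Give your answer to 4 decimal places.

Total N = 6+1+1+1+1+7 = 17, so the proportions are 0.35294118, 0.05882353, 0.05882353, 0.05882353, 0.05882353, 0.41176471 (working shown to 8 dp, full precision carried).
D = 0.35294118² + 0.05882353² + 0.05882353² + 0.05882353² + 0.05882353² + 0.41176471² = 0.12456747 + 0.00346021 + 0.00346021 + 0.00346021 + 0.00346021 + 0.16955017 = 0.30795848.
So 1/D = 3.247191, i.e. 3.2472 to 4 decimal places.

3.2472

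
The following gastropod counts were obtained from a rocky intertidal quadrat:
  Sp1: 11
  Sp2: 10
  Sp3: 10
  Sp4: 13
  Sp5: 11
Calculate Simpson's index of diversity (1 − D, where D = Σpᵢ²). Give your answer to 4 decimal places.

0.7980

Total N = 11+10+10+13+11 = 55, so the proportions are 0.2, 0.181818, 0.181818, 0.236364, 0.2 (working shown to 6 dp, full precision carried).
D = 0.2² + 0.181818² + 0.181818² + 0.236364² + 0.2² = 0.040000 + 0.033058 + 0.033058 + 0.055868 + 0.040000 = 0.201983.
So 1 − D = 0.798017, i.e. 0.7980 to 4 decimal places.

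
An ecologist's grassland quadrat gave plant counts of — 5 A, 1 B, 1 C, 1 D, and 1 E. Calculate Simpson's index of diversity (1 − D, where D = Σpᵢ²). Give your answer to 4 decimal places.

0.6420

Total N = 5+1+1+1+1 = 9, so the proportions are 0.555556, 0.111111, 0.111111, 0.111111, 0.111111 (working shown to 6 dp, full precision carried).
D = 0.555556² + 0.111111² + 0.111111² + 0.111111² + 0.111111² = 0.308642 + 0.012346 + 0.012346 + 0.012346 + 0.012346 = 0.358025.
So 1 − D = 0.641975, i.e. 0.6420 to 4 decimal places.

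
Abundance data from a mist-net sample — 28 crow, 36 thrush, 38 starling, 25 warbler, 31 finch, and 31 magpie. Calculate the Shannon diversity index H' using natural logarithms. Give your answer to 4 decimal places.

1.7819

Total N = 28+36+38+25+31+31 = 189, so the proportions are 0.148148, 0.190476, 0.201058, 0.132275, 0.164021, 0.164021 (working shown to 6 dp, full precision carried).
Each pᵢ ln pᵢ term: 0.148148×(-1.909543)=-0.282895, 0.190476×(-1.658228)=-0.315853, 0.201058×(-1.604161)=-0.322530, 0.132275×(-2.022871)=-0.267576, 0.164021×(-1.807760)=-0.296511, 0.164021×(-1.807760)=-0.296511.
Sum = -1.781875, so H' = 1.7819.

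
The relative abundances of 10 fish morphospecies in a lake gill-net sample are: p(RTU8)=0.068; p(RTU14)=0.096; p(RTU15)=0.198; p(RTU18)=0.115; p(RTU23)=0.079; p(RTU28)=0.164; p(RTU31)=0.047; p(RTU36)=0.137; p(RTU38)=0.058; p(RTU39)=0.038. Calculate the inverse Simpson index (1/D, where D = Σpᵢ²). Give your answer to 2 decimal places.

7.99

D = 0.068² + 0.096² + 0.198² + 0.115² + 0.079² + 0.164² + 0.047² + 0.137² + 0.058² + 0.038² = 0.004624 + 0.009216 + 0.039204 + 0.013225 + 0.006241 + 0.026896 + 0.002209 + 0.018769 + 0.003364 + 0.001444 = 0.125192 (working shown to 6 dp, full precision carried).
So 1/D = 7.9877, i.e. 7.99 to 2 decimal places.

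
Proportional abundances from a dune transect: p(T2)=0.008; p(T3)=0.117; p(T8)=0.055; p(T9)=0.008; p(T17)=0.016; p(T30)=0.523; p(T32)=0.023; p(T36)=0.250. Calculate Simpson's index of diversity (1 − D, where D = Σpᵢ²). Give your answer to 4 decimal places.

D = 0.008² + 0.117² + 0.055² + 0.008² + 0.016² + 0.523² + 0.023² + 0.25² = 0.000064 + 0.013689 + 0.003025 + 0.000064 + 0.000256 + 0.273529 + 0.000529 + 0.062500 = 0.353656 (working shown to 6 dp, full precision carried).
So 1 − D = 0.646344, i.e. 0.6463 to 4 decimal places.

0.6463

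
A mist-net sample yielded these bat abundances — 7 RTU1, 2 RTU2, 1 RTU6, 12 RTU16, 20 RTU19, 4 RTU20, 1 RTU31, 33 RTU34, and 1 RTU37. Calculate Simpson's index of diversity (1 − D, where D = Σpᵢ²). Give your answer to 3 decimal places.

Total N = 7+2+1+12+20+4+1+33+1 = 81, so the proportions are 0.08642, 0.02469, 0.01235, 0.14815, 0.24691, 0.04938, 0.01235, 0.40741, 0.01235 (working shown to 5 dp, full precision carried).
D = 0.08642² + 0.02469² + 0.01235² + 0.14815² + 0.24691² + 0.04938² + 0.01235² + 0.40741² + 0.01235² = 0.00747 + 0.00061 + 0.00015 + 0.02195 + 0.06097 + 0.00244 + 0.00015 + 0.16598 + 0.00015 = 0.25987.
So 1 − D = 0.74013, i.e. 0.740 to 3 decimal places.

0.740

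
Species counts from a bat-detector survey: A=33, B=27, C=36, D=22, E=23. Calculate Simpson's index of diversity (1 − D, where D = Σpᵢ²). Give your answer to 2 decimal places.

Total N = 33+27+36+22+23 = 141, so the proportions are 0.234, 0.1915, 0.2553, 0.156, 0.1631 (working shown to 4 dp, full precision carried).
D = 0.234² + 0.1915² + 0.2553² + 0.156² + 0.1631² = 0.0548 + 0.0367 + 0.0652 + 0.0243 + 0.0266 = 0.2076.
So 1 − D = 0.7924, i.e. 0.79 to 2 decimal places.

0.79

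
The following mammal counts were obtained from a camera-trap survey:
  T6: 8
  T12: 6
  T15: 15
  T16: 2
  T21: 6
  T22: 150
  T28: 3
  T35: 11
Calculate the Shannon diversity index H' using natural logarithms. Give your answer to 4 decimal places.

Total N = 8+6+15+2+6+150+3+11 = 201, so the proportions are 0.039801, 0.029851, 0.074627, 0.00995, 0.029851, 0.746269, 0.014925, 0.054726 (working shown to 6 dp, full precision carried).
Each pᵢ ln pᵢ term: 0.039801×(-3.223863)=-0.128313, 0.029851×(-3.511545)=-0.104822, 0.074627×(-2.595255)=-0.193676, 0.00995×(-4.610158)=-0.045872, 0.029851×(-3.511545)=-0.104822, 0.746269×(-0.292670)=-0.218410, 0.014925×(-4.204693)=-0.062757, 0.054726×(-2.905410)=-0.159003.
Sum = -1.017675, so H' = 1.0177.

1.0177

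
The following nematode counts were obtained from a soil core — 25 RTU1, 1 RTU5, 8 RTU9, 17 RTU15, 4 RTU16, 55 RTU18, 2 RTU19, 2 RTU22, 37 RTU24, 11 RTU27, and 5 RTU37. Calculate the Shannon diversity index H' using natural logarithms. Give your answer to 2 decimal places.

1.87

Total N = 25+1+8+17+4+55+2+2+37+11+5 = 167, so the proportions are 0.1497, 0.006, 0.0479, 0.1018, 0.024, 0.3293, 0.012, 0.012, 0.2216, 0.0659, 0.0299 (working shown to 4 dp, full precision carried).
Each pᵢ ln pᵢ term: 0.1497×(-1.8991)=-0.2843, 0.006×(-5.1180)=-0.0306, 0.0479×(-3.0386)=-0.1456, 0.1018×(-2.2848)=-0.2326, 0.024×(-3.7317)=-0.0894, 0.3293×(-1.1107)=-0.3658, 0.012×(-4.4248)=-0.0530, 0.012×(-4.4248)=-0.0530, 0.2216×(-1.5071)=-0.3339, 0.0659×(-2.7201)=-0.1792, 0.0299×(-3.5086)=-0.1050.
Sum = -1.8724, so H' = 1.87.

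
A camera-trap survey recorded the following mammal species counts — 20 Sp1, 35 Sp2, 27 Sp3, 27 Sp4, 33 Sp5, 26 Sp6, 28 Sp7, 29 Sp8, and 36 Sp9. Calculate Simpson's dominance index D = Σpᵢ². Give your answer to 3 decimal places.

0.114

Total N = 20+35+27+27+33+26+28+29+36 = 261, so the proportions are 0.07663, 0.1341, 0.10345, 0.10345, 0.12644, 0.09962, 0.10728, 0.11111, 0.13793 (working shown to 5 dp, full precision carried).
D = 0.07663² + 0.1341² + 0.10345² + 0.10345² + 0.12644² + 0.09962² + 0.10728² + 0.11111² + 0.13793² = 0.00587 + 0.01798 + 0.01070 + 0.01070 + 0.01599 + 0.00992 + 0.01151 + 0.01235 + 0.01902 = 0.11405.
To 3 decimal places, D = 0.114.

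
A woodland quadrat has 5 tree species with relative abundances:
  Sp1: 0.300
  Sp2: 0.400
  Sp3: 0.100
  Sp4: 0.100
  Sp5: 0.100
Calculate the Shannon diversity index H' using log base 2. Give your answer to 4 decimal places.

2.0464

Each pᵢ log₂ pᵢ term (working shown to 6 dp, full precision carried): 0.3×(-1.736966)=-0.521090, 0.4×(-1.321928)=-0.528771, 0.1×(-3.321928)=-0.332193, 0.1×(-3.321928)=-0.332193, 0.1×(-3.321928)=-0.332193.
Sum = -2.046439, so H' = 2.0464.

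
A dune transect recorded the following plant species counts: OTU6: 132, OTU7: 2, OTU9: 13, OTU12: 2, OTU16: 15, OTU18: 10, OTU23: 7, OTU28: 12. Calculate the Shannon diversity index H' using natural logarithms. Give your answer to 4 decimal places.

Total N = 132+2+13+2+15+10+7+12 = 193, so the proportions are 0.683938, 0.010363, 0.067358, 0.010363, 0.07772, 0.051813, 0.036269, 0.062176 (working shown to 6 dp, full precision carried).
Each pᵢ ln pᵢ term: 0.683938×(-0.379888)=-0.259820, 0.010363×(-4.569543)=-0.047353, 0.067358×(-2.697741)=-0.181713, 0.010363×(-4.569543)=-0.047353, 0.07772×(-2.554640)=-0.198547, 0.051813×(-2.960105)=-0.153373, 0.036269×(-3.316780)=-0.120298, 0.062176×(-2.777784)=-0.172712.
Sum = -1.181169, so H' = 1.1812.

1.1812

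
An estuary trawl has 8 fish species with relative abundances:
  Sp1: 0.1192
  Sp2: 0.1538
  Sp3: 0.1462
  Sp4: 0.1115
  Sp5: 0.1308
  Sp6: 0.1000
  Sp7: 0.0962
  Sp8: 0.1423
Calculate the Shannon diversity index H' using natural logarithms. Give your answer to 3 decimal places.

Each pᵢ ln pᵢ term (working shown to 5 dp, full precision carried): 0.1192×(-2.12695)=-0.25353, 0.1538×(-1.87210)=-0.28793, 0.1462×(-1.92278)=-0.28111, 0.1115×(-2.19373)=-0.24460, 0.1308×(-2.03409)=-0.26606, 0.1×(-2.30259)=-0.23026, 0.0962×(-2.34133)=-0.22524, 0.1423×(-1.94982)=-0.27746.
Sum = -2.06618, so H' = 2.066.

2.066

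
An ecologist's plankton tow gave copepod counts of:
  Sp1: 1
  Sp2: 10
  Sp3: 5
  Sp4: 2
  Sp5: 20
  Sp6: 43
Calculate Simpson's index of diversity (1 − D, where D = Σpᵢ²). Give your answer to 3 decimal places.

Total N = 1+10+5+2+20+43 = 81, so the proportions are 0.01235, 0.12346, 0.06173, 0.02469, 0.24691, 0.53086 (working shown to 5 dp, full precision carried).
D = 0.01235² + 0.12346² + 0.06173² + 0.02469² + 0.24691² + 0.53086² = 0.00015 + 0.01524 + 0.00381 + 0.00061 + 0.06097 + 0.28182 = 0.36260.
So 1 − D = 0.63740, i.e. 0.637 to 3 decimal places.

0.637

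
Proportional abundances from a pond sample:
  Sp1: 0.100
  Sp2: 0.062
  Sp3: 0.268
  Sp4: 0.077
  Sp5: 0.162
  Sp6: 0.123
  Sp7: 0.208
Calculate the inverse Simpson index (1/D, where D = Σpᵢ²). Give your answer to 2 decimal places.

5.67

D = 0.1² + 0.062² + 0.268² + 0.077² + 0.162² + 0.123² + 0.208² = 0.010000 + 0.003844 + 0.071824 + 0.005929 + 0.026244 + 0.015129 + 0.043264 = 0.176234 (working shown to 6 dp, full precision carried).
So 1/D = 5.6743, i.e. 5.67 to 2 decimal places.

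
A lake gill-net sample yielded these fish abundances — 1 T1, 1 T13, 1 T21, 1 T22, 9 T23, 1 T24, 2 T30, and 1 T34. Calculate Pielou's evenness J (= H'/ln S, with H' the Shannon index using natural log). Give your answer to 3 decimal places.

Total N = 1+1+1+1+9+1+2+1 = 17, so the proportions are 0.05882, 0.05882, 0.05882, 0.05882, 0.52941, 0.05882, 0.11765, 0.05882 (working shown to 5 dp, full precision carried).
H' = −Σ pᵢ ln pᵢ = −((-0.16666) + (-0.16666) + (-0.16666) + (-0.16666) + (-0.33670) + (-0.16666) + (-0.25177) + (-0.16666)) = 1.58843.
With S = 8 species, ln S = 2.07944, so J = 1.58843/2.07944 = 0.76387, i.e. 0.764 to 3 decimal places.

0.764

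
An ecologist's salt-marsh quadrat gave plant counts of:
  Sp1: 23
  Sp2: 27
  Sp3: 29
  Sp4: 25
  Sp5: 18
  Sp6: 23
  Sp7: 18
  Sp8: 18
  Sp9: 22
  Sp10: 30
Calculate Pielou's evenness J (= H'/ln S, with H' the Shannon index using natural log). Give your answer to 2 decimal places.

Total N = 23+27+29+25+18+23+18+18+22+30 = 233, so the proportions are 0.0987, 0.1159, 0.1245, 0.1073, 0.0773, 0.0987, 0.0773, 0.0773, 0.0944, 0.1288 (working shown to 4 dp, full precision carried).
H' = −Σ pᵢ ln pᵢ = −((-0.2286) + (-0.2497) + (-0.2593) + (-0.2395) + (-0.1978) + (-0.2286) + (-0.1978) + (-0.1978) + (-0.2228) + (-0.2639)) = 2.2860.
With S = 10 species, ln S = 2.3026, so J = 2.2860/2.3026 = 0.9928, i.e. 0.99 to 2 decimal places.

0.99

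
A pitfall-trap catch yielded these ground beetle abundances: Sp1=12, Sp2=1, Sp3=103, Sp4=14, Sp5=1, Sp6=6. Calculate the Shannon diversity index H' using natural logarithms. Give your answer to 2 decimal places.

Total N = 12+1+103+14+1+6 = 137, so the proportions are 0.0876, 0.0073, 0.7518, 0.1022, 0.0073, 0.0438 (working shown to 4 dp, full precision carried).
Each pᵢ ln pᵢ term: 0.0876×(-2.4351)=-0.2133, 0.0073×(-4.9200)=-0.0359, 0.7518×(-0.2853)=-0.2145, 0.1022×(-2.2809)=-0.2331, 0.0073×(-4.9200)=-0.0359, 0.0438×(-3.1282)=-0.1370.
Sum = -0.8697, so H' = 0.87.

0.87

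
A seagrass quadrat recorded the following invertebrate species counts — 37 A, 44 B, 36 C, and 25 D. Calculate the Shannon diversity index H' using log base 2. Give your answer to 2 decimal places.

Total N = 37+44+36+25 = 142, so the proportions are 0.2606, 0.3099, 0.2535, 0.1761 (working shown to 4 dp, full precision carried).
Each pᵢ log₂ pᵢ term: 0.2606×(-1.9403)=-0.5056, 0.3099×(-1.6903)=-0.5238, 0.2535×(-1.9798)=-0.5019, 0.1761×(-2.5059)=-0.4412.
Sum = -1.9724, so H' = 1.97.

1.97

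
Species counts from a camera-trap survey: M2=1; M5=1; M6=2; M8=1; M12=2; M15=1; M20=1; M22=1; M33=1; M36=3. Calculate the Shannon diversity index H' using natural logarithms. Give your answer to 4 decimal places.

Total N = 1+1+2+1+2+1+1+1+1+3 = 14, so the proportions are 0.071429, 0.071429, 0.142857, 0.071429, 0.142857, 0.071429, 0.071429, 0.071429, 0.071429, 0.214286 (working shown to 6 dp, full precision carried).
Each pᵢ ln pᵢ term: 0.071429×(-2.639057)=-0.188504, 0.071429×(-2.639057)=-0.188504, 0.142857×(-1.945910)=-0.277987, 0.071429×(-2.639057)=-0.188504, 0.142857×(-1.945910)=-0.277987, 0.071429×(-2.639057)=-0.188504, 0.071429×(-2.639057)=-0.188504, 0.071429×(-2.639057)=-0.188504, 0.071429×(-2.639057)=-0.188504, 0.214286×(-1.540445)=-0.330095.
Sum = -2.205598, so H' = 2.2056.

2.2056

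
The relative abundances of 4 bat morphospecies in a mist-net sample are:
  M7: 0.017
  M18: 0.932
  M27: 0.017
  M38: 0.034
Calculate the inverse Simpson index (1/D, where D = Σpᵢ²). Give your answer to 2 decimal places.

D = 0.017² + 0.932² + 0.017² + 0.034² = 0.00029 + 0.86862 + 0.00029 + 0.00116 = 0.87036 (working shown to 5 dp, full precision carried).
So 1/D = 1.1490, i.e. 1.15 to 2 decimal places.

1.15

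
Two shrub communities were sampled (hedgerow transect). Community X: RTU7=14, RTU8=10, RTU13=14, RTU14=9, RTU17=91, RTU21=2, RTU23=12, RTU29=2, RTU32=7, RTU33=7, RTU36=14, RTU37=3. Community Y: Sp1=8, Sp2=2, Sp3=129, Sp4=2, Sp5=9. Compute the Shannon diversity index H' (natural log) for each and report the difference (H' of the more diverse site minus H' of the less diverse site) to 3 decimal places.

1.260

Community X: N=185, proportions 0.075676, 0.054054, 0.075676, 0.048649, 0.491892, 0.010811, 0.064865, 0.010811, 0.037838, 0.037838, 0.075676, 0.016216, giving H' = 1.829764 (working shown to 6 dp, full precision carried).
Community Y: N=150, proportions 0.053333, 0.013333, 0.86, 0.013333, 0.06, giving H' = 0.569976.
Difference = |1.829764 − 0.569976| = 1.259788, i.e. 1.260 to 3 decimal places.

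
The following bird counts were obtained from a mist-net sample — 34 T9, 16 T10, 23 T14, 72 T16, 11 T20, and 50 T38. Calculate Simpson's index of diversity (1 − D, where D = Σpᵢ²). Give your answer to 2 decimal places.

0.77

Total N = 34+16+23+72+11+50 = 206, so the proportions are 0.165, 0.0777, 0.1117, 0.3495, 0.0534, 0.2427 (working shown to 4 dp, full precision carried).
D = 0.165² + 0.0777² + 0.1117² + 0.3495² + 0.0534² + 0.2427² = 0.0272 + 0.0060 + 0.0125 + 0.1222 + 0.0029 + 0.0589 = 0.2297.
So 1 − D = 0.7703, i.e. 0.77 to 2 decimal places.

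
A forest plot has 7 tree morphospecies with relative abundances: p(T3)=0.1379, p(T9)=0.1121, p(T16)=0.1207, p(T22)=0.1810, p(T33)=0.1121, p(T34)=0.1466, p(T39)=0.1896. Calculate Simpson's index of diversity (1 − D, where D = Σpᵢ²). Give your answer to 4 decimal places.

0.8511

D = 0.1379² + 0.1121² + 0.1207² + 0.181² + 0.1121² + 0.1466² + 0.1896² = 0.019016 + 0.012566 + 0.014568 + 0.032761 + 0.012566 + 0.021492 + 0.035948 = 0.148918 (working shown to 6 dp, full precision carried).
So 1 − D = 0.851082, i.e. 0.8511 to 4 decimal places.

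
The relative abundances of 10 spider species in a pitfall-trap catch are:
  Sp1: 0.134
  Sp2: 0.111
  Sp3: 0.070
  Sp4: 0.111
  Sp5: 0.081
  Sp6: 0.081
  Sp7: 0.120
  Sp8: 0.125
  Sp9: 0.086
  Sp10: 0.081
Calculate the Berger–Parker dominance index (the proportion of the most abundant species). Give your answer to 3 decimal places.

The largest proportion is 0.134, i.e. d = 0.134 to 3 decimal places.

0.134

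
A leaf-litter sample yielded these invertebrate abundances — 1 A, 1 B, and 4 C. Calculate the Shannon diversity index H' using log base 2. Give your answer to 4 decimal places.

1.2516

Total N = 1+1+4 = 6, so the proportions are 0.166667, 0.166667, 0.666667 (working shown to 6 dp, full precision carried).
Each pᵢ log₂ pᵢ term: 0.166667×(-2.584963)=-0.430827, 0.166667×(-2.584963)=-0.430827, 0.666667×(-0.584963)=-0.389975.
Sum = -1.251629, so H' = 1.2516.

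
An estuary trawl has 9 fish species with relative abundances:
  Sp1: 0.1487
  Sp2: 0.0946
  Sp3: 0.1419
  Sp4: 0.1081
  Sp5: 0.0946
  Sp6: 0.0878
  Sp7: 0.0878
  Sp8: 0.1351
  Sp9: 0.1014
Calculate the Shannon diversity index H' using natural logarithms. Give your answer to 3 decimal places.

Each pᵢ ln pᵢ term (working shown to 5 dp, full precision carried): 0.1487×(-1.90582)=-0.28340, 0.0946×(-2.35810)=-0.22308, 0.1419×(-1.95263)=-0.27708, 0.1081×(-2.22470)=-0.24049, 0.0946×(-2.35810)=-0.22308, 0.0878×(-2.43269)=-0.21359, 0.0878×(-2.43269)=-0.21359, 0.1351×(-2.00174)=-0.27044, 0.1014×(-2.28868)=-0.23207.
Sum = -2.17681, so H' = 2.177.

2.177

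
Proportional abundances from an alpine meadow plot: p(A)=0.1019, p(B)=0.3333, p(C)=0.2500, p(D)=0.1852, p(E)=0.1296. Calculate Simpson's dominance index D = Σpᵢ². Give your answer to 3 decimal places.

0.235

D = 0.1019² + 0.3333² + 0.25² + 0.1852² + 0.1296² = 0.01038 + 0.11109 + 0.06250 + 0.03430 + 0.01680 = 0.23507 (working shown to 5 dp, full precision carried).
To 3 decimal places, D = 0.235.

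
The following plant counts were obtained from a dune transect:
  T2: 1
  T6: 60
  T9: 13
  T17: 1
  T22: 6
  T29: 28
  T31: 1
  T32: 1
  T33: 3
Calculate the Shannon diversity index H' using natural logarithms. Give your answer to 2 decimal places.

Total N = 1+60+13+1+6+28+1+1+3 = 114, so the proportions are 0.0088, 0.5263, 0.114, 0.0088, 0.0526, 0.2456, 0.0088, 0.0088, 0.0263 (working shown to 4 dp, full precision carried).
Each pᵢ ln pᵢ term: 0.0088×(-4.7362)=-0.0415, 0.5263×(-0.6419)=-0.3378, 0.114×(-2.1712)=-0.2476, 0.0088×(-4.7362)=-0.0415, 0.0526×(-2.9444)=-0.1550, 0.2456×(-1.4040)=-0.3448, 0.0088×(-4.7362)=-0.0415, 0.0088×(-4.7362)=-0.0415, 0.0263×(-3.6376)=-0.0957.
Sum = -1.3471, so H' = 1.35.

1.35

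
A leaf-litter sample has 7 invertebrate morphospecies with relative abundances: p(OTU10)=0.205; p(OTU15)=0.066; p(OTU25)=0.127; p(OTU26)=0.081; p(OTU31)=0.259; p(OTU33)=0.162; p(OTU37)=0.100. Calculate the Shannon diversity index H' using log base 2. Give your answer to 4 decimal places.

Each pᵢ log₂ pᵢ term (working shown to 6 dp, full precision carried): 0.205×(-2.286304)=-0.468692, 0.066×(-3.921390)=-0.258812, 0.127×(-2.977100)=-0.378092, 0.081×(-3.625934)=-0.293701, 0.259×(-1.948976)=-0.504785, 0.162×(-2.625934)=-0.425401, 0.1×(-3.321928)=-0.332193.
Sum = -2.661675, so H' = 2.6617.

2.6617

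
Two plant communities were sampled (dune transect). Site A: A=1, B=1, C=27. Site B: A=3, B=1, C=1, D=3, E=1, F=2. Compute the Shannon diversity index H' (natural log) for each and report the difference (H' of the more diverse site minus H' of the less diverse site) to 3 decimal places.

Site A: N=29, proportions 0.03448, 0.03448, 0.93103, giving H' = 0.29876 (working shown to 5 dp, full precision carried).
Site B: N=11, proportions 0.27273, 0.09091, 0.09091, 0.27273, 0.09091, 0.18182, giving H' = 1.67263.
Difference = |0.29876 − 1.67263| = 1.37387, i.e. 1.374 to 3 decimal places.

1.374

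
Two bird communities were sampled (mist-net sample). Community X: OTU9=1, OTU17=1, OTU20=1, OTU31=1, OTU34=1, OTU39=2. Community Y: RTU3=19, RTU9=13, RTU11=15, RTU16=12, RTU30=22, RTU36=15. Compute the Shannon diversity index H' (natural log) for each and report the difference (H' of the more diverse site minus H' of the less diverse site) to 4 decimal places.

0.0211

Community X: N=7, proportions 0.142857, 0.142857, 0.142857, 0.142857, 0.142857, 0.285714, giving H' = 1.747868 (working shown to 6 dp, full precision carried).
Community Y: N=96, proportions 0.197917, 0.135417, 0.15625, 0.125, 0.229167, 0.15625, giving H' = 1.769015.
Difference = |1.747868 − 1.769015| = 0.021147, i.e. 0.0211 to 4 decimal places.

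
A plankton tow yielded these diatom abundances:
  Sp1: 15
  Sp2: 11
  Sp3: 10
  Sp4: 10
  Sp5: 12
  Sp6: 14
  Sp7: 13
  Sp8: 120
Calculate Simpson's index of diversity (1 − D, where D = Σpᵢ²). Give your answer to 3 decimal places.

Total N = 15+11+10+10+12+14+13+120 = 205, so the proportions are 0.07317, 0.05366, 0.04878, 0.04878, 0.05854, 0.06829, 0.06341, 0.58537 (working shown to 5 dp, full precision carried).
D = 0.07317² + 0.05366² + 0.04878² + 0.04878² + 0.05854² + 0.06829² + 0.06341² + 0.58537² = 0.00535 + 0.00288 + 0.00238 + 0.00238 + 0.00343 + 0.00466 + 0.00402 + 0.34265 = 0.36776.
So 1 − D = 0.63224, i.e. 0.632 to 3 decimal places.

0.632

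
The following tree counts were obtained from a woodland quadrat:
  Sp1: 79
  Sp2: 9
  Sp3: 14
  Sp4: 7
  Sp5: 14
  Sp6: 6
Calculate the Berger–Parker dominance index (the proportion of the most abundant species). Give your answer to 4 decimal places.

0.6124

Total N = 79+9+14+7+14+6 = 129, so the proportions are 0.612403, 0.069767, 0.108527, 0.054264, 0.108527, 0.046512 (working shown to 6 dp, full precision carried).
The largest proportion is 0.612403, i.e. d = 0.6124 to 4 decimal places.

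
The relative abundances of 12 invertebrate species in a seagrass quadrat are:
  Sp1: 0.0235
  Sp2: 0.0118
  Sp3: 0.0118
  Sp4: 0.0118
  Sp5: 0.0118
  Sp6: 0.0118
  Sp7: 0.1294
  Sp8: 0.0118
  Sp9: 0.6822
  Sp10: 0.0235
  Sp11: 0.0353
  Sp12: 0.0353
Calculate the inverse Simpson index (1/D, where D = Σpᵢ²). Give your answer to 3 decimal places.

2.055

D = 0.0235² + 0.0118² + 0.0118² + 0.0118² + 0.0118² + 0.0118² + 0.1294² + 0.0118² + 0.6822² + 0.0235² + 0.0353² + 0.0353² = 0.000552 + 0.000139 + 0.000139 + 0.000139 + 0.000139 + 0.000139 + 0.016744 + 0.000139 + 0.465397 + 0.000552 + 0.001246 + 0.001246 = 0.486573 (working shown to 6 dp, full precision carried).
So 1/D = 2.05519, i.e. 2.055 to 3 decimal places.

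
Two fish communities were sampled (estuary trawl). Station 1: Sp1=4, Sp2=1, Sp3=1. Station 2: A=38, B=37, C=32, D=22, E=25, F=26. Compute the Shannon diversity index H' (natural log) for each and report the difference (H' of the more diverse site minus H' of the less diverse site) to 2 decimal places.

Station 1: N=6, proportions 0.6667, 0.1667, 0.1667, giving H' = 0.8676 (working shown to 4 dp, full precision carried).
Station 2: N=180, proportions 0.2111, 0.2056, 0.1778, 0.1222, 0.1389, 0.1444, giving H' = 1.7712.
Difference = |0.8676 − 1.7712| = 0.9036, i.e. 0.90 to 2 decimal places.

0.90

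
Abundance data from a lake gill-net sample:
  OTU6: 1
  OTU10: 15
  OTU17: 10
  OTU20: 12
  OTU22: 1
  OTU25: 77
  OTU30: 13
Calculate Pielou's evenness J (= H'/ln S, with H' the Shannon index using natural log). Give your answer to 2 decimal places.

Total N = 1+15+10+12+1+77+13 = 129, so the proportions are 0.0078, 0.1163, 0.0775, 0.093, 0.0078, 0.5969, 0.1008 (working shown to 4 dp, full precision carried).
H' = −Σ pᵢ ln pᵢ = −((-0.0377) + (-0.2502) + (-0.1982) + (-0.2209) + (-0.0377) + (-0.3080) + (-0.2313)) = 1.2840.
With S = 7 species, ln S = 1.9459, so J = 1.2840/1.9459 = 0.6598, i.e. 0.66 to 2 decimal places.

0.66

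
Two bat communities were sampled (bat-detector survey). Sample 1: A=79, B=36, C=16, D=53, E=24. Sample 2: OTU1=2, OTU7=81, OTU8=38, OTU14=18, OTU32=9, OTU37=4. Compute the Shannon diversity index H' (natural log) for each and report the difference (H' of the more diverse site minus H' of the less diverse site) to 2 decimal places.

Sample 1: N=208, proportions 0.3798, 0.1731, 0.0769, 0.2548, 0.1154, giving H' = 1.4661 (working shown to 4 dp, full precision carried).
Sample 2: N=152, proportions 0.0132, 0.5329, 0.25, 0.1184, 0.0592, 0.0263, giving H' = 1.2547.
Difference = |1.4661 − 1.2547| = 0.2114, i.e. 0.21 to 2 decimal places.

0.21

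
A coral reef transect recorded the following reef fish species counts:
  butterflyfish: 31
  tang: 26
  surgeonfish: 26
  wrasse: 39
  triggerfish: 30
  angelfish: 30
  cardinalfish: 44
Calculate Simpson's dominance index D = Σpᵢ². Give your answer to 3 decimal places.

0.148

Total N = 31+26+26+39+30+30+44 = 226, so the proportions are 0.13717, 0.11504, 0.11504, 0.17257, 0.13274, 0.13274, 0.19469 (working shown to 5 dp, full precision carried).
D = 0.13717² + 0.11504² + 0.11504² + 0.17257² + 0.13274² + 0.13274² + 0.19469² = 0.01882 + 0.01324 + 0.01324 + 0.02978 + 0.01762 + 0.01762 + 0.03790 = 0.14821.
To 3 decimal places, D = 0.148.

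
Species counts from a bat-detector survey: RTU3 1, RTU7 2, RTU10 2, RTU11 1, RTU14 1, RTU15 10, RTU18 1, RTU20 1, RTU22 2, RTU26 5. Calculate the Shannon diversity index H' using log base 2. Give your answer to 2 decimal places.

Total N = 1+2+2+1+1+10+1+1+2+5 = 26, so the proportions are 0.0385, 0.0769, 0.0769, 0.0385, 0.0385, 0.3846, 0.0385, 0.0385, 0.0769, 0.1923 (working shown to 4 dp, full precision carried).
Each pᵢ log₂ pᵢ term: 0.0385×(-4.7004)=-0.1808, 0.0769×(-3.7004)=-0.2846, 0.0769×(-3.7004)=-0.2846, 0.0385×(-4.7004)=-0.1808, 0.0385×(-4.7004)=-0.1808, 0.3846×(-1.3785)=-0.5302, 0.0385×(-4.7004)=-0.1808, 0.0385×(-4.7004)=-0.1808, 0.0769×(-3.7004)=-0.2846, 0.1923×(-2.3785)=-0.4574.
Sum = -2.7455, so H' = 2.75.

2.75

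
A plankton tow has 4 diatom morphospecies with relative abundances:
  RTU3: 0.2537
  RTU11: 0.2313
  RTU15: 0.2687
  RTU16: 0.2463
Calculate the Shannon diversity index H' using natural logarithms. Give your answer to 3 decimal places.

1.385

Each pᵢ ln pᵢ term (working shown to 5 dp, full precision carried): 0.2537×(-1.37160)=-0.34798, 0.2313×(-1.46404)=-0.33863, 0.2687×(-1.31416)=-0.35311, 0.2463×(-1.40120)=-0.34512.
Sum = -1.38484, so H' = 1.385.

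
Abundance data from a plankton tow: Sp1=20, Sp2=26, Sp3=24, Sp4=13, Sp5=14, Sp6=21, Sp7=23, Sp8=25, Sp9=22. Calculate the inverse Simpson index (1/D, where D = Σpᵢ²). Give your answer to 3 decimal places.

8.629

Total N = 20+26+24+13+14+21+23+25+22 = 188, so the proportions are 0.106383, 0.1382979, 0.1276596, 0.0691489, 0.0744681, 0.1117021, 0.1223404, 0.1329787, 0.1170213 (working shown to 7 dp, full precision carried).
D = 0.106383² + 0.1382979² + 0.1276596² + 0.0691489² + 0.0744681² + 0.1117021² + 0.1223404² + 0.1329787² + 0.1170213² = 0.0113173 + 0.0191263 + 0.0162970 + 0.0047816 + 0.0055455 + 0.0124774 + 0.0149672 + 0.0176833 + 0.0136940 = 0.1158895.
So 1/D = 8.62891, i.e. 8.629 to 3 decimal places.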